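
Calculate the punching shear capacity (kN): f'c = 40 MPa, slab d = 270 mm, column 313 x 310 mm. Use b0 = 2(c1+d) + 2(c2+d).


b0 = 2*(313 + 270) + 2*(310 + 270) = 2326 mm
Vc = 0.33 * sqrt(40) * 2326 * 270 / 1000
= 1310.74 kN

1310.74


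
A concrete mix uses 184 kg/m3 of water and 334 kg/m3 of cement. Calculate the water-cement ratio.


w/c = water / cement
w/c = 184 / 334 = 0.551

0.551


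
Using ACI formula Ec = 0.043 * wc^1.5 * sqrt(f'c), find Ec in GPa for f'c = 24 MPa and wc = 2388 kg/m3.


Ec = 0.043 * 2388^1.5 * sqrt(24) / 1000
= 24.58 GPa

24.58


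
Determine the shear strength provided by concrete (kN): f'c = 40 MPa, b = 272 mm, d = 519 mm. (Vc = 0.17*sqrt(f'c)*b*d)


Vc = 0.17 * sqrt(40) * 272 * 519 / 1000
= 151.78 kN

151.78


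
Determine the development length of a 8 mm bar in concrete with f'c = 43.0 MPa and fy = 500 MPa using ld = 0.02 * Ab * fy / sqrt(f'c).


Ab = pi * 8^2 / 4 = 50.265 mm2
ld = 0.02 * 50.265 * 500 / sqrt(43.0)
= 76.7 mm

76.7


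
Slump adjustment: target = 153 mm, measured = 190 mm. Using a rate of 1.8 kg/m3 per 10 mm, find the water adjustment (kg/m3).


Difference = 153 - 190 = -37 mm
Water adjustment = -37 * 1.8 / 10 = -6.7 kg/m3

-6.7


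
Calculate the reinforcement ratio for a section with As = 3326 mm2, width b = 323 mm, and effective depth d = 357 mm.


rho = As / (b * d)
= 3326 / (323 * 357)
= 0.0288

0.0288


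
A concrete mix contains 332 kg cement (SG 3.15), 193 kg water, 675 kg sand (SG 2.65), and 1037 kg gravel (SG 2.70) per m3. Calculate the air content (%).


Vol cement = 332 / (3.15 * 1000) = 0.105397 m3
Vol water = 193 / 1000 = 0.193 m3
Vol sand = 675 / (2.65 * 1000) = 0.254717 m3
Vol gravel = 1037 / (2.70 * 1000) = 0.384074 m3
Total solid + water volume = 0.937188 m3
Air = (1 - 0.937188) * 100 = 6.28%

6.28


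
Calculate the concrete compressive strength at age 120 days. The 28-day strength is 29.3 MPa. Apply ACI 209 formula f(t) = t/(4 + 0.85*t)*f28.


f(120) = 120 / (4 + 0.85 * 120) * 29.3
= 120 / 106.0 * 29.3
= 33.17 MPa

33.17


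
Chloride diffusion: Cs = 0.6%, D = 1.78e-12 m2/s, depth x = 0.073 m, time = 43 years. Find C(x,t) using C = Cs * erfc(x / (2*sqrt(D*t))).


t_seconds = 43 * 365.25 * 24 * 3600 = 1356976800.0 s
arg = 0.073 / (2 * sqrt(1.78e-12 * 1356976800.0))
= 0.7427
erfc(0.7427) = 0.2936
C = 0.6 * 0.2936 = 0.1761%

0.1761


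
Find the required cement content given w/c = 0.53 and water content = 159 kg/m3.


Cement = water / (w/c)
= 159 / 0.53
= 300.0 kg/m3

300.0


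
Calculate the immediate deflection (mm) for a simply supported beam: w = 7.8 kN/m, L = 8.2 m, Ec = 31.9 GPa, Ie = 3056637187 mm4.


Convert: L = 8.2 m = 8200 mm, Ec = 31.9 GPa = 31900 MPa
delta = 5 * 7.8 * 8200^4 / (384 * 31900 * 3056637187)
= 4.71 mm

4.71


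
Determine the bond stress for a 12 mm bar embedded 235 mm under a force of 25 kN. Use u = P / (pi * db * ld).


u = P / (pi * db * ld)
= 25 * 1000 / (pi * 12 * 235)
= 2.822 MPa

2.822


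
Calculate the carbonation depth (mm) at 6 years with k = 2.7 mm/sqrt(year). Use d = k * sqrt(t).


depth = k * sqrt(t)
= 2.7 * sqrt(6)
= 6.61 mm

6.61


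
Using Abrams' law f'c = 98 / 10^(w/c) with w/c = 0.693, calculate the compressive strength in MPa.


f'c = 98 / 10^0.693
= 98 / 4.932
= 19.87 MPa

19.87


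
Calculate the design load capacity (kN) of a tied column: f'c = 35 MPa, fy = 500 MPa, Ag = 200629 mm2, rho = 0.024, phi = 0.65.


Ast = rho * Ag = 0.024 * 200629 = 4815.096 mm2
phi*Pn = 0.65 * 0.80 * (0.85 * 35 * (200629 - 4815.096) + 500 * 4815.096) / 1000
= 4281.17 kN

4281.17


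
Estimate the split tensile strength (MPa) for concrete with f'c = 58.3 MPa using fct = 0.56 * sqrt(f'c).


fct = 0.56 * sqrt(58.3)
= 0.56 * 7.635
= 4.276 MPa

4.276


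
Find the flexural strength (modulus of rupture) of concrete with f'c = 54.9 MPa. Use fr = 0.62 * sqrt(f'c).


fr = 0.62 * sqrt(54.9)
= 4.594 MPa

4.594


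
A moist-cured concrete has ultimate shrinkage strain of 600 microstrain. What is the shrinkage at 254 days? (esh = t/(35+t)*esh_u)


esh(254) = 254 / (35 + 254) * 600
= 254 / 289 * 600
= 527.3 microstrain

527.3


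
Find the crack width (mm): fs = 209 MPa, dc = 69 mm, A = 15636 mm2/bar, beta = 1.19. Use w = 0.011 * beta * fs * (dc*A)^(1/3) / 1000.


w = 0.011 * beta * fs * (dc * A)^(1/3) / 1000
= 0.011 * 1.19 * 209 * (69 * 15636)^(1/3) / 1000
= 0.281 mm

0.281


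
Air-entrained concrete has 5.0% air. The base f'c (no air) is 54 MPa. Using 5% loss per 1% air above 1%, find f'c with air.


Strength loss = (5.0 - 1) * 5 = 20.0%
f'c = 54 * (1 - 20.0/100)
= 43.2 MPa

43.2


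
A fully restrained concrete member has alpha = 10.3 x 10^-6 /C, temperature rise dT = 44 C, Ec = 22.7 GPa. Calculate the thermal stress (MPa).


sigma = alpha * dT * Ec
= 10.3e-6 * 44 * 22.7 * 1000
= 10.288 MPa

10.288


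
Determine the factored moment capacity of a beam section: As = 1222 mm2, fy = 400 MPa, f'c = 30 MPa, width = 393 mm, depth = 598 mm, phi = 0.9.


a = As * fy / (0.85 * f'c * b)
= 1222 * 400 / (0.85 * 30 * 393)
= 48.7751 mm
Mn = As * fy * (d - a/2) / 10^6
= 280.3818 kN-m
phi*Mn = 0.9 * 280.3818 = 252.34 kN-m

252.34


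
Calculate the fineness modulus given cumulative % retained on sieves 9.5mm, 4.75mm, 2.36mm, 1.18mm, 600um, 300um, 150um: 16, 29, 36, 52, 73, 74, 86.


FM = sum(cumulative % retained) / 100
= 366 / 100
= 3.66

3.66


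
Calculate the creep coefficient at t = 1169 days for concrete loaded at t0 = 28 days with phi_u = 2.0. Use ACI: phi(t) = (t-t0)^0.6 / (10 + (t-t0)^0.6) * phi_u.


dt = 1169 - 28 = 1141
phi = 1141^0.6 / (10 + 1141^0.6) * 2.0
= 1.745

1.745


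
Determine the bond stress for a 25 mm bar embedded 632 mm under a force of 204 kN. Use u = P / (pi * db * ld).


u = P / (pi * db * ld)
= 204 * 1000 / (pi * 25 * 632)
= 4.11 MPa

4.11


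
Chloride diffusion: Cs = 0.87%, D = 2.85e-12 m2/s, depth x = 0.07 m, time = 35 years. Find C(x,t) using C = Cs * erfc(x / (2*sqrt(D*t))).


t_seconds = 35 * 365.25 * 24 * 3600 = 1104516000.0 s
arg = 0.07 / (2 * sqrt(2.85e-12 * 1104516000.0))
= 0.6238
erfc(0.6238) = 0.3777
C = 0.87 * 0.3777 = 0.3286%

0.3286


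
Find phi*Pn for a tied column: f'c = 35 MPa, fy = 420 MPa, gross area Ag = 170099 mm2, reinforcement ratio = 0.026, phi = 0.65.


Ast = rho * Ag = 0.026 * 170099 = 4422.574 mm2
phi*Pn = 0.65 * 0.80 * (0.85 * 35 * (170099 - 4422.574) + 420 * 4422.574) / 1000
= 3528.9 kN

3528.9


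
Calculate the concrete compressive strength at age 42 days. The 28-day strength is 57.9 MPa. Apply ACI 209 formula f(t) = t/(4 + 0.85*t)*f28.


f(42) = 42 / (4 + 0.85 * 42) * 57.9
= 42 / 39.7 * 57.9
= 61.25 MPa

61.25


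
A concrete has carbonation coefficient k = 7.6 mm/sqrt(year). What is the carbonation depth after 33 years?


depth = k * sqrt(t)
= 7.6 * sqrt(33)
= 43.66 mm

43.66


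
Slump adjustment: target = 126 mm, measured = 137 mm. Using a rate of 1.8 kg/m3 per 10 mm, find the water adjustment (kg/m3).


Difference = 126 - 137 = -11 mm
Water adjustment = -11 * 1.8 / 10 = -2.0 kg/m3

-2.0


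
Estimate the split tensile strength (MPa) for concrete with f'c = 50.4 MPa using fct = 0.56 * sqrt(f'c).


fct = 0.56 * sqrt(50.4)
= 0.56 * 7.099
= 3.976 MPa

3.976


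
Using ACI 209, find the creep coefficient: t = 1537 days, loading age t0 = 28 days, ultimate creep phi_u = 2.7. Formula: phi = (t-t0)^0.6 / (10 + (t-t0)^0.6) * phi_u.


dt = 1537 - 28 = 1509
phi = 1509^0.6 / (10 + 1509^0.6) * 2.7
= 2.403

2.403


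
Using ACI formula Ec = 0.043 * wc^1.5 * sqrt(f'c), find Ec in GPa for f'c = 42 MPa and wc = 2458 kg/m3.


Ec = 0.043 * 2458^1.5 * sqrt(42) / 1000
= 33.96 GPa

33.96


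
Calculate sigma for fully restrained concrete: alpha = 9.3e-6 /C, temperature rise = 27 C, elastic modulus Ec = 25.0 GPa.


sigma = alpha * dT * Ec
= 9.3e-6 * 27 * 25.0 * 1000
= 6.278 MPa

6.278


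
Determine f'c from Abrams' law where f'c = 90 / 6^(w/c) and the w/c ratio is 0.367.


f'c = 90 / 6^0.367
= 90 / 1.93
= 46.63 MPa

46.63


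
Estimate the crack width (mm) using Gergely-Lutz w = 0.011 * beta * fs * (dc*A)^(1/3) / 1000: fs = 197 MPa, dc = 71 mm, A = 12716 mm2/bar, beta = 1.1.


w = 0.011 * beta * fs * (dc * A)^(1/3) / 1000
= 0.011 * 1.1 * 197 * (71 * 12716)^(1/3) / 1000
= 0.23 mm

0.23


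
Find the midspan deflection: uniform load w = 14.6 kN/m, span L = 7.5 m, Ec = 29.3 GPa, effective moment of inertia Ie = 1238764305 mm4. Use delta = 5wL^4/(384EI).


Convert: L = 7.5 m = 7500 mm, Ec = 29.3 GPa = 29300 MPa
delta = 5 * 14.6 * 7500^4 / (384 * 29300 * 1238764305)
= 16.57 mm

16.57


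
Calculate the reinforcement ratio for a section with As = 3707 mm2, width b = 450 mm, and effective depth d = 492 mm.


rho = As / (b * d)
= 3707 / (450 * 492)
= 0.0167

0.0167


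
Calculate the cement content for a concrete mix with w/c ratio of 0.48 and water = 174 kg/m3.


Cement = water / (w/c)
= 174 / 0.48
= 362.5 kg/m3

362.5


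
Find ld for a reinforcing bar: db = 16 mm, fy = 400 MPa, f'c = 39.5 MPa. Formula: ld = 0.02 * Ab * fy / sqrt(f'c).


Ab = pi * 16^2 / 4 = 201.062 mm2
ld = 0.02 * 201.062 * 400 / sqrt(39.5)
= 255.9 mm

255.9


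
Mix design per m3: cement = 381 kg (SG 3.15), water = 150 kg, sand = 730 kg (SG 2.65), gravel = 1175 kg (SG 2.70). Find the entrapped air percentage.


Vol cement = 381 / (3.15 * 1000) = 0.120952 m3
Vol water = 150 / 1000 = 0.15 m3
Vol sand = 730 / (2.65 * 1000) = 0.275472 m3
Vol gravel = 1175 / (2.70 * 1000) = 0.435185 m3
Total solid + water volume = 0.981609 m3
Air = (1 - 0.981609) * 100 = 1.84%

1.84


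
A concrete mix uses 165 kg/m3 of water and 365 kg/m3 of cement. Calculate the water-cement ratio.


w/c = water / cement
w/c = 165 / 365 = 0.452

0.452


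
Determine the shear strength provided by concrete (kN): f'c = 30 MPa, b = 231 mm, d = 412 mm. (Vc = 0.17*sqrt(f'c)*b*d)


Vc = 0.17 * sqrt(30) * 231 * 412 / 1000
= 88.62 kN

88.62


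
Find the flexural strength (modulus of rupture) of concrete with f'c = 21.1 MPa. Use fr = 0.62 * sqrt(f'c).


fr = 0.62 * sqrt(21.1)
= 2.848 MPa

2.848


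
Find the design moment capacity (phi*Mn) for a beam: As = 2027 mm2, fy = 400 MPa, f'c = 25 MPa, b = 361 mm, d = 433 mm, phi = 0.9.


a = As * fy / (0.85 * f'c * b)
= 2027 * 400 / (0.85 * 25 * 361)
= 105.6933 mm
Mn = As * fy * (d - a/2) / 10^6
= 308.2283 kN-m
phi*Mn = 0.9 * 308.2283 = 277.41 kN-m

277.41


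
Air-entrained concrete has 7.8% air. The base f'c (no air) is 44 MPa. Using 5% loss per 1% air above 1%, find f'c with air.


Strength loss = (7.8 - 1) * 5 = 34.0%
f'c = 44 * (1 - 34.0/100)
= 29.04 MPa

29.04


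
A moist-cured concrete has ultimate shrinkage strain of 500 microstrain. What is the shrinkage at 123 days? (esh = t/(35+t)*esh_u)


esh(123) = 123 / (35 + 123) * 500
= 123 / 158 * 500
= 389.2 microstrain

389.2


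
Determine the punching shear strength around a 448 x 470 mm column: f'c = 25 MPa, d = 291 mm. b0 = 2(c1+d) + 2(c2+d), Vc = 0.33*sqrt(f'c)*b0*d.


b0 = 2*(448 + 291) + 2*(470 + 291) = 3000 mm
Vc = 0.33 * sqrt(25) * 3000 * 291 / 1000
= 1440.45 kN

1440.45


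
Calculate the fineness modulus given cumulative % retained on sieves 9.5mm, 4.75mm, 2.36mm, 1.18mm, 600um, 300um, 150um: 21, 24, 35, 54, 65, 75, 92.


FM = sum(cumulative % retained) / 100
= 366 / 100
= 3.66

3.66


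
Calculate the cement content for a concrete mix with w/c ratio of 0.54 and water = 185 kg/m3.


Cement = water / (w/c)
= 185 / 0.54
= 342.6 kg/m3

342.6


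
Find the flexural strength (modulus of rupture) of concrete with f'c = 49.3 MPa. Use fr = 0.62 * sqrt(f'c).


fr = 0.62 * sqrt(49.3)
= 4.353 MPa

4.353


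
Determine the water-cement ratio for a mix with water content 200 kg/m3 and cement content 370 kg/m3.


w/c = water / cement
w/c = 200 / 370 = 0.541

0.541


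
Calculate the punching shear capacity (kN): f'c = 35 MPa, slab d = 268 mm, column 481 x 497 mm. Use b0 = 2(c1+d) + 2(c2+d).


b0 = 2*(481 + 268) + 2*(497 + 268) = 3028 mm
Vc = 0.33 * sqrt(35) * 3028 * 268 / 1000
= 1584.3 kN

1584.3


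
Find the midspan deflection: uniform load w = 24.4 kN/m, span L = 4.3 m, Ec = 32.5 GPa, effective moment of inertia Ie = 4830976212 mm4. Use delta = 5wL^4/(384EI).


Convert: L = 4.3 m = 4300 mm, Ec = 32.5 GPa = 32500 MPa
delta = 5 * 24.4 * 4300^4 / (384 * 32500 * 4830976212)
= 0.69 mm

0.69


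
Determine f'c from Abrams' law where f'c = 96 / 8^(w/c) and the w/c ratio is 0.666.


f'c = 96 / 8^0.666
= 96 / 3.994
= 24.03 MPa

24.03


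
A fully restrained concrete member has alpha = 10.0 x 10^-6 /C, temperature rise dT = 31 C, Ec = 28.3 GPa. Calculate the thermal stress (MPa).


sigma = alpha * dT * Ec
= 10.0e-6 * 31 * 28.3 * 1000
= 8.773 MPa

8.773


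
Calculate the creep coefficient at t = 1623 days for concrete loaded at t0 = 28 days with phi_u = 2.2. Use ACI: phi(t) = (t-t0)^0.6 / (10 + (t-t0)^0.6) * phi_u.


dt = 1623 - 28 = 1595
phi = 1595^0.6 / (10 + 1595^0.6) * 2.2
= 1.965

1.965


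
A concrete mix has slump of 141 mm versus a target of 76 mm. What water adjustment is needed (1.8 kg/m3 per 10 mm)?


Difference = 76 - 141 = -65 mm
Water adjustment = -65 * 1.8 / 10 = -11.7 kg/m3

-11.7


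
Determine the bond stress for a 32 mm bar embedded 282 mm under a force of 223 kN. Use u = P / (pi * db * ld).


u = P / (pi * db * ld)
= 223 * 1000 / (pi * 32 * 282)
= 7.866 MPa

7.866


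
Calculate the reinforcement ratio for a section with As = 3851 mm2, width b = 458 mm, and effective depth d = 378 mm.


rho = As / (b * d)
= 3851 / (458 * 378)
= 0.0222

0.0222


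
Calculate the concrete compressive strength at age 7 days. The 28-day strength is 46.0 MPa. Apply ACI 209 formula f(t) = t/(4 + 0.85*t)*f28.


f(7) = 7 / (4 + 0.85 * 7) * 46.0
= 7 / 9.95 * 46.0
= 32.36 MPa

32.36


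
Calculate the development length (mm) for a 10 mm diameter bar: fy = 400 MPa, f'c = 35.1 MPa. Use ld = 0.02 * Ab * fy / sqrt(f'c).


Ab = pi * 10^2 / 4 = 78.54 mm2
ld = 0.02 * 78.54 * 400 / sqrt(35.1)
= 106.1 mm

106.1


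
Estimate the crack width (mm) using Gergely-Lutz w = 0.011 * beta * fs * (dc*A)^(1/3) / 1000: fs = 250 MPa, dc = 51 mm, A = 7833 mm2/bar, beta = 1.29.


w = 0.011 * beta * fs * (dc * A)^(1/3) / 1000
= 0.011 * 1.29 * 250 * (51 * 7833)^(1/3) / 1000
= 0.261 mm

0.261


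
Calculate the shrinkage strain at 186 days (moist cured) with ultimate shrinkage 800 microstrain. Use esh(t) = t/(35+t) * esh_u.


esh(186) = 186 / (35 + 186) * 800
= 186 / 221 * 800
= 673.3 microstrain

673.3


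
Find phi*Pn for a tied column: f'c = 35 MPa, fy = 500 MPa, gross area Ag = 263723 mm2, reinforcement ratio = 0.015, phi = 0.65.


Ast = rho * Ag = 0.015 * 263723 = 3955.845 mm2
phi*Pn = 0.65 * 0.80 * (0.85 * 35 * (263723 - 3955.845) + 500 * 3955.845) / 1000
= 5047.12 kN

5047.12


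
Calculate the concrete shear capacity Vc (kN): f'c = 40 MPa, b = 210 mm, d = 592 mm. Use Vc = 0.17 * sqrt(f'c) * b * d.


Vc = 0.17 * sqrt(40) * 210 * 592 / 1000
= 133.67 kN

133.67


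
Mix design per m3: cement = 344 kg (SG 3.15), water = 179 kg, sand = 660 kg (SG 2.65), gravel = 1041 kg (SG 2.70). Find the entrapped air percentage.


Vol cement = 344 / (3.15 * 1000) = 0.109206 m3
Vol water = 179 / 1000 = 0.179 m3
Vol sand = 660 / (2.65 * 1000) = 0.249057 m3
Vol gravel = 1041 / (2.70 * 1000) = 0.385556 m3
Total solid + water volume = 0.922819 m3
Air = (1 - 0.922819) * 100 = 7.72%

7.72


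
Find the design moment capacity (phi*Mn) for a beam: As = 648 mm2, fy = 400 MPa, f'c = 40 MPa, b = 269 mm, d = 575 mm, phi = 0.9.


a = As * fy / (0.85 * f'c * b)
= 648 * 400 / (0.85 * 40 * 269)
= 28.3403 mm
Mn = As * fy * (d - a/2) / 10^6
= 145.3671 kN-m
phi*Mn = 0.9 * 145.3671 = 130.83 kN-m

130.83


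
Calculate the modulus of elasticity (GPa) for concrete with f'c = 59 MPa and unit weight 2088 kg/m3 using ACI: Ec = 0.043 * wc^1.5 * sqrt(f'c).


Ec = 0.043 * 2088^1.5 * sqrt(59) / 1000
= 31.51 GPa

31.51


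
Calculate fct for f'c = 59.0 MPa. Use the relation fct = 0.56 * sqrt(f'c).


fct = 0.56 * sqrt(59.0)
= 0.56 * 7.681
= 4.301 MPa

4.301


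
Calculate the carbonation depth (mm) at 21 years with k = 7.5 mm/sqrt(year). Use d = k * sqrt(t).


depth = k * sqrt(t)
= 7.5 * sqrt(21)
= 34.37 mm

34.37


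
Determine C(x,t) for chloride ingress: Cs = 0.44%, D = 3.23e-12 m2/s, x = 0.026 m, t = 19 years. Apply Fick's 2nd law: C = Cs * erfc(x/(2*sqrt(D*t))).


t_seconds = 19 * 365.25 * 24 * 3600 = 599594400.0 s
arg = 0.026 / (2 * sqrt(3.23e-12 * 599594400.0))
= 0.2954
erfc(0.2954) = 0.6761
C = 0.44 * 0.6761 = 0.2975%

0.2975


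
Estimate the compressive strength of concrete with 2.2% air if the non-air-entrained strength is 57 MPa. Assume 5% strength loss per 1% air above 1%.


Strength loss = (2.2 - 1) * 5 = 6.0%
f'c = 57 * (1 - 6.0/100)
= 53.58 MPa

53.58


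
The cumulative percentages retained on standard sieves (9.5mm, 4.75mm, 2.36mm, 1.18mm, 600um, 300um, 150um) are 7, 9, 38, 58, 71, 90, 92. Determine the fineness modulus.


FM = sum(cumulative % retained) / 100
= 365 / 100
= 3.65

3.65


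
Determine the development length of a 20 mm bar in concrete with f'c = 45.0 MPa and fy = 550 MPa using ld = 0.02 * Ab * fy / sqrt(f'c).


Ab = pi * 20^2 / 4 = 314.159 mm2
ld = 0.02 * 314.159 * 550 / sqrt(45.0)
= 515.2 mm

515.2


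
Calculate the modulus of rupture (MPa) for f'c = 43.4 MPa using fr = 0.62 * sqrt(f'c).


fr = 0.62 * sqrt(43.4)
= 4.084 MPa

4.084


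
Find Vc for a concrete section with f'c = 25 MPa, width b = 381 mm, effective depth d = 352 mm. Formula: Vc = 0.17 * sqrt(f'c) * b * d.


Vc = 0.17 * sqrt(25) * 381 * 352 / 1000
= 114.0 kN

114.0


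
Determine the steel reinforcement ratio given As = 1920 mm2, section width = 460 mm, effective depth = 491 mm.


rho = As / (b * d)
= 1920 / (460 * 491)
= 0.0085

0.0085


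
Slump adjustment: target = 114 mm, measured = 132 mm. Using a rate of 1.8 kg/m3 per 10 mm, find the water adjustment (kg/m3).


Difference = 114 - 132 = -18 mm
Water adjustment = -18 * 1.8 / 10 = -3.2 kg/m3

-3.2


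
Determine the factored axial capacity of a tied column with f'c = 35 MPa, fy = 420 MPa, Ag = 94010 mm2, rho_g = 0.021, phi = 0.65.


Ast = rho * Ag = 0.021 * 94010 = 1974.21 mm2
phi*Pn = 0.65 * 0.80 * (0.85 * 35 * (94010 - 1974.21) + 420 * 1974.21) / 1000
= 1854.96 kN

1854.96


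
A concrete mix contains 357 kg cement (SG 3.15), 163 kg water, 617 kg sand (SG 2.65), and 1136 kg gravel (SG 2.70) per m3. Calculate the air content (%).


Vol cement = 357 / (3.15 * 1000) = 0.113333 m3
Vol water = 163 / 1000 = 0.163 m3
Vol sand = 617 / (2.65 * 1000) = 0.23283 m3
Vol gravel = 1136 / (2.70 * 1000) = 0.420741 m3
Total solid + water volume = 0.929904 m3
Air = (1 - 0.929904) * 100 = 7.01%

7.01


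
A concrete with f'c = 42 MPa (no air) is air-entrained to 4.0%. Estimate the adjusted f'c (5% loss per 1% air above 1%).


Strength loss = (4.0 - 1) * 5 = 15.0%
f'c = 42 * (1 - 15.0/100)
= 35.7 MPa

35.7


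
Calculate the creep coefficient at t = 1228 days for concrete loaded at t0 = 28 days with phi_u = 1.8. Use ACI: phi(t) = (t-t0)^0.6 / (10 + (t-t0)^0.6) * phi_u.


dt = 1228 - 28 = 1200
phi = 1200^0.6 / (10 + 1200^0.6) * 1.8
= 1.576

1.576


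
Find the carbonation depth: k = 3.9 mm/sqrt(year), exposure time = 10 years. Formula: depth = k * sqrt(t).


depth = k * sqrt(t)
= 3.9 * sqrt(10)
= 12.33 mm

12.33


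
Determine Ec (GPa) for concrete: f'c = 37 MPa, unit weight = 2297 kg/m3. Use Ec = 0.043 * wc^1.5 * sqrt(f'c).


Ec = 0.043 * 2297^1.5 * sqrt(37) / 1000
= 28.79 GPa

28.79


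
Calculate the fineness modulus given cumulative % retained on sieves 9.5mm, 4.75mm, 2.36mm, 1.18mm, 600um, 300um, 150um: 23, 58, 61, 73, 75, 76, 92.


FM = sum(cumulative % retained) / 100
= 458 / 100
= 4.58

4.58


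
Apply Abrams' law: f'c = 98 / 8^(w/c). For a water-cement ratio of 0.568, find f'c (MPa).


f'c = 98 / 8^0.568
= 98 / 3.258
= 30.08 MPa

30.08


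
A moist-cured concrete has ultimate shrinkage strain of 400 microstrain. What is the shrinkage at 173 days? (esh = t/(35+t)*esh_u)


esh(173) = 173 / (35 + 173) * 400
= 173 / 208 * 400
= 332.7 microstrain

332.7


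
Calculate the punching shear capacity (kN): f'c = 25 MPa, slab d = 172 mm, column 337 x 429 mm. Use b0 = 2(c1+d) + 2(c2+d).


b0 = 2*(337 + 172) + 2*(429 + 172) = 2220 mm
Vc = 0.33 * sqrt(25) * 2220 * 172 / 1000
= 630.04 kN

630.04


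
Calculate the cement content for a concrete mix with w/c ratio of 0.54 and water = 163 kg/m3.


Cement = water / (w/c)
= 163 / 0.54
= 301.9 kg/m3

301.9


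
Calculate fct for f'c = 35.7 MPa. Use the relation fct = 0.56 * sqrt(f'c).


fct = 0.56 * sqrt(35.7)
= 0.56 * 5.975
= 3.346 MPa

3.346


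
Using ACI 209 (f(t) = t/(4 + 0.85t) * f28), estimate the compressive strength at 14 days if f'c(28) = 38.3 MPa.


f(14) = 14 / (4 + 0.85 * 14) * 38.3
= 14 / 15.9 * 38.3
= 33.72 MPa

33.72


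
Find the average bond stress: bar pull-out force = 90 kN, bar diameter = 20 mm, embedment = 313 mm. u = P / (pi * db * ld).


u = P / (pi * db * ld)
= 90 * 1000 / (pi * 20 * 313)
= 4.576 MPa

4.576


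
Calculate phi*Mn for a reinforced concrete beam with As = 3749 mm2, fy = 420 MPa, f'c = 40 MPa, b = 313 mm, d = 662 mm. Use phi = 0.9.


a = As * fy / (0.85 * f'c * b)
= 3749 * 420 / (0.85 * 40 * 313)
= 147.959 mm
Mn = As * fy * (d - a/2) / 10^6
= 925.8853 kN-m
phi*Mn = 0.9 * 925.8853 = 833.3 kN-m

833.3


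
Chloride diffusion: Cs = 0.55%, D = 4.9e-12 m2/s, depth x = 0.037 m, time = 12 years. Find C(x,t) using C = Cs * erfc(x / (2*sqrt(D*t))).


t_seconds = 12 * 365.25 * 24 * 3600 = 378691200.0 s
arg = 0.037 / (2 * sqrt(4.9e-12 * 378691200.0))
= 0.4295
erfc(0.4295) = 0.5436
C = 0.55 * 0.5436 = 0.299%

0.299


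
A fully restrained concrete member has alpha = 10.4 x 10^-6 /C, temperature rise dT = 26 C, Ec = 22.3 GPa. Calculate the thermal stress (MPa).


sigma = alpha * dT * Ec
= 10.4e-6 * 26 * 22.3 * 1000
= 6.03 MPa

6.03


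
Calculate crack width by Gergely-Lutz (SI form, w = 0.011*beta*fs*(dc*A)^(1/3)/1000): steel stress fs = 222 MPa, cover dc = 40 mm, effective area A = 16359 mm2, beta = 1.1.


w = 0.011 * beta * fs * (dc * A)^(1/3) / 1000
= 0.011 * 1.1 * 222 * (40 * 16359)^(1/3) / 1000
= 0.233 mm

0.233


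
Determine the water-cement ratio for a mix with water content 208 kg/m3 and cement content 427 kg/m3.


w/c = water / cement
w/c = 208 / 427 = 0.487

0.487


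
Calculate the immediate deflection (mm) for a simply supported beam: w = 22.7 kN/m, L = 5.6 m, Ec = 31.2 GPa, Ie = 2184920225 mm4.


Convert: L = 5.6 m = 5600 mm, Ec = 31.2 GPa = 31200 MPa
delta = 5 * 22.7 * 5600^4 / (384 * 31200 * 2184920225)
= 4.26 mm

4.26


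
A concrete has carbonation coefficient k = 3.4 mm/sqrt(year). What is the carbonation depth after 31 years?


depth = k * sqrt(t)
= 3.4 * sqrt(31)
= 18.93 mm

18.93


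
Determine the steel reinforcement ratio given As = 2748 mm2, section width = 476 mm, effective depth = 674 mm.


rho = As / (b * d)
= 2748 / (476 * 674)
= 0.0086

0.0086


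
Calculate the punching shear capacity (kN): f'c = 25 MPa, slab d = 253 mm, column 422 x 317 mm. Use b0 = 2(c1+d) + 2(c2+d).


b0 = 2*(422 + 253) + 2*(317 + 253) = 2490 mm
Vc = 0.33 * sqrt(25) * 2490 * 253 / 1000
= 1039.45 kN

1039.45


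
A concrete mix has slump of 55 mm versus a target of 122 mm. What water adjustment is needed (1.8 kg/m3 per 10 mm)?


Difference = 122 - 55 = 67 mm
Water adjustment = 67 * 1.8 / 10 = 12.1 kg/m3

12.1


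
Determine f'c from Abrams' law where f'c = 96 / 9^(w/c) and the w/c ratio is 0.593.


f'c = 96 / 9^0.593
= 96 / 3.68
= 26.09 MPa

26.09


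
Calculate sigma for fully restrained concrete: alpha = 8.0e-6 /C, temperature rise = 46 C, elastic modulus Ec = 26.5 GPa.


sigma = alpha * dT * Ec
= 8.0e-6 * 46 * 26.5 * 1000
= 9.752 MPa

9.752


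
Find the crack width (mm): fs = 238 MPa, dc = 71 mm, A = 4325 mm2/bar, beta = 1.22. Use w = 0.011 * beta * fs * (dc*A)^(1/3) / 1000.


w = 0.011 * beta * fs * (dc * A)^(1/3) / 1000
= 0.011 * 1.22 * 238 * (71 * 4325)^(1/3) / 1000
= 0.215 mm

0.215


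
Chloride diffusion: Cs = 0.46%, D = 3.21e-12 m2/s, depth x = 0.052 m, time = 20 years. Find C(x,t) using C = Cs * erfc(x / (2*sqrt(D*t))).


t_seconds = 20 * 365.25 * 24 * 3600 = 631152000.0 s
arg = 0.052 / (2 * sqrt(3.21e-12 * 631152000.0))
= 0.5776
erfc(0.5776) = 0.414
C = 0.46 * 0.414 = 0.1904%

0.1904


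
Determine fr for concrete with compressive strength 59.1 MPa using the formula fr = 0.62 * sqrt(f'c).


fr = 0.62 * sqrt(59.1)
= 4.766 MPa

4.766


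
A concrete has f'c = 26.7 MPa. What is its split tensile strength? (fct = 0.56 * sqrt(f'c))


fct = 0.56 * sqrt(26.7)
= 0.56 * 5.167
= 2.894 MPa

2.894


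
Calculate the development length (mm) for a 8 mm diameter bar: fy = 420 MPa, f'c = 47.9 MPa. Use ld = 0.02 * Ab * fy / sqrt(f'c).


Ab = pi * 8^2 / 4 = 50.265 mm2
ld = 0.02 * 50.265 * 420 / sqrt(47.9)
= 61.0 mm

61.0


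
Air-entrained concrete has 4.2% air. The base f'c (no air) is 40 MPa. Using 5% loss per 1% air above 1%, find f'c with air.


Strength loss = (4.2 - 1) * 5 = 16.0%
f'c = 40 * (1 - 16.0/100)
= 33.6 MPa

33.6


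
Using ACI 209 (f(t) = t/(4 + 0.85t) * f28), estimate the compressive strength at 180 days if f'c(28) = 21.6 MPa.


f(180) = 180 / (4 + 0.85 * 180) * 21.6
= 180 / 157.0 * 21.6
= 24.76 MPa

24.76


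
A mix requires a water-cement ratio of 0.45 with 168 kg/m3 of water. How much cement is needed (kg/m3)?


Cement = water / (w/c)
= 168 / 0.45
= 373.3 kg/m3

373.3


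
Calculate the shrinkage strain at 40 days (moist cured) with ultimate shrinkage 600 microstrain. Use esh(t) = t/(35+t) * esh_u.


esh(40) = 40 / (35 + 40) * 600
= 40 / 75 * 600
= 320.0 microstrain

320.0


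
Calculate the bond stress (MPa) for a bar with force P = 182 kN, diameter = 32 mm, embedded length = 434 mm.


u = P / (pi * db * ld)
= 182 * 1000 / (pi * 32 * 434)
= 4.171 MPa

4.171


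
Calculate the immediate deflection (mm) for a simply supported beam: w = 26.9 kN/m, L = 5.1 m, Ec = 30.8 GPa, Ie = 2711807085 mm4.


Convert: L = 5.1 m = 5100 mm, Ec = 30.8 GPa = 30800 MPa
delta = 5 * 26.9 * 5100^4 / (384 * 30800 * 2711807085)
= 2.84 mm

2.84


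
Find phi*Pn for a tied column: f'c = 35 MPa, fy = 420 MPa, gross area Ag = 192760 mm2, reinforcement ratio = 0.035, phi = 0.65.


Ast = rho * Ag = 0.035 * 192760 = 6746.6 mm2
phi*Pn = 0.65 * 0.80 * (0.85 * 35 * (192760 - 6746.6) + 420 * 6746.6) / 1000
= 4351.08 kN

4351.08


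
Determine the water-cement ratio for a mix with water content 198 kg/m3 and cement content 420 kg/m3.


w/c = water / cement
w/c = 198 / 420 = 0.471

0.471


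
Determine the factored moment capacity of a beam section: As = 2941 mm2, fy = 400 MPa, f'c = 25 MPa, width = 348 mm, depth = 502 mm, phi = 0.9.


a = As * fy / (0.85 * f'c * b)
= 2941 * 400 / (0.85 * 25 * 348)
= 159.0805 mm
Mn = As * fy * (d - a/2) / 10^6
= 496.9817 kN-m
phi*Mn = 0.9 * 496.9817 = 447.28 kN-m

447.28


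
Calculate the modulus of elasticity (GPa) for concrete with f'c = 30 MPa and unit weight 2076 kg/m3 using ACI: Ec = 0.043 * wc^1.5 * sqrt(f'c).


Ec = 0.043 * 2076^1.5 * sqrt(30) / 1000
= 22.28 GPa

22.28


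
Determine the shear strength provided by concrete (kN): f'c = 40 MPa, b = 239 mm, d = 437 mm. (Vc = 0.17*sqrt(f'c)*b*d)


Vc = 0.17 * sqrt(40) * 239 * 437 / 1000
= 112.29 kN

112.29


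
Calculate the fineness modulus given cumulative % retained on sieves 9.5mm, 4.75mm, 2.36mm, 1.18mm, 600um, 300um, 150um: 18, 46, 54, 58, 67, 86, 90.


FM = sum(cumulative % retained) / 100
= 419 / 100
= 4.19

4.19


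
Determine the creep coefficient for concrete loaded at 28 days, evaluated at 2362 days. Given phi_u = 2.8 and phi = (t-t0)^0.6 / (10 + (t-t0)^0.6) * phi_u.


dt = 2362 - 28 = 2334
phi = 2334^0.6 / (10 + 2334^0.6) * 2.8
= 2.556

2.556


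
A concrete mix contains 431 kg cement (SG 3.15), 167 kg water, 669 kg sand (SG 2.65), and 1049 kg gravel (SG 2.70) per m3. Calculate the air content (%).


Vol cement = 431 / (3.15 * 1000) = 0.136825 m3
Vol water = 167 / 1000 = 0.167 m3
Vol sand = 669 / (2.65 * 1000) = 0.252453 m3
Vol gravel = 1049 / (2.70 * 1000) = 0.388519 m3
Total solid + water volume = 0.944797 m3
Air = (1 - 0.944797) * 100 = 5.52%

5.52


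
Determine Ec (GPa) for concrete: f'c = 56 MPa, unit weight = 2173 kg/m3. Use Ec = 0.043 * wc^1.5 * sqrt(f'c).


Ec = 0.043 * 2173^1.5 * sqrt(56) / 1000
= 32.6 GPa

32.6


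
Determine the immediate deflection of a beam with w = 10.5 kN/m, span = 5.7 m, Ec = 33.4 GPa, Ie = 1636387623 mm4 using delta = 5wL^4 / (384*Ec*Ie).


Convert: L = 5.7 m = 5700 mm, Ec = 33.4 GPa = 33400 MPa
delta = 5 * 10.5 * 5700^4 / (384 * 33400 * 1636387623)
= 2.64 mm

2.64


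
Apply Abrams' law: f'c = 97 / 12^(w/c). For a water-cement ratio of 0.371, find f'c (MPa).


f'c = 97 / 12^0.371
= 97 / 2.514
= 38.58 MPa

38.58


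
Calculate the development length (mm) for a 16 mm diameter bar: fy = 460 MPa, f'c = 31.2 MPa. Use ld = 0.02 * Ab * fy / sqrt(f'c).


Ab = pi * 16^2 / 4 = 201.062 mm2
ld = 0.02 * 201.062 * 460 / sqrt(31.2)
= 331.2 mm

331.2


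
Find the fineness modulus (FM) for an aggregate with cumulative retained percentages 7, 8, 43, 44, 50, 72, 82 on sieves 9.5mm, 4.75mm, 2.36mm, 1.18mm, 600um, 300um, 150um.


FM = sum(cumulative % retained) / 100
= 306 / 100
= 3.06

3.06


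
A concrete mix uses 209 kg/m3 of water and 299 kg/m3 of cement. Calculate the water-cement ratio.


w/c = water / cement
w/c = 209 / 299 = 0.699

0.699


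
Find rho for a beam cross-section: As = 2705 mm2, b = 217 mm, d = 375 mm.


rho = As / (b * d)
= 2705 / (217 * 375)
= 0.0332

0.0332


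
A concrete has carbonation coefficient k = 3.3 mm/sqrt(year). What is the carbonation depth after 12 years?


depth = k * sqrt(t)
= 3.3 * sqrt(12)
= 11.43 mm

11.43


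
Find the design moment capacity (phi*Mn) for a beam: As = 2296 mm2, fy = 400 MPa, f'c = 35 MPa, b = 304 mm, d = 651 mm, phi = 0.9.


a = As * fy / (0.85 * f'c * b)
= 2296 * 400 / (0.85 * 35 * 304)
= 101.548 mm
Mn = As * fy * (d - a/2) / 10^6
= 551.2476 kN-m
phi*Mn = 0.9 * 551.2476 = 496.12 kN-m

496.12


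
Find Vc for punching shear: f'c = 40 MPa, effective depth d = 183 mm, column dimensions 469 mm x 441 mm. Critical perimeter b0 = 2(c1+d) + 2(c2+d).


b0 = 2*(469 + 183) + 2*(441 + 183) = 2552 mm
Vc = 0.33 * sqrt(40) * 2552 * 183 / 1000
= 974.71 kN

974.71


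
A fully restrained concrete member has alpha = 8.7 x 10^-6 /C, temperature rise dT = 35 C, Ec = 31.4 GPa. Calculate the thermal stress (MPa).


sigma = alpha * dT * Ec
= 8.7e-6 * 35 * 31.4 * 1000
= 9.561 MPa

9.561


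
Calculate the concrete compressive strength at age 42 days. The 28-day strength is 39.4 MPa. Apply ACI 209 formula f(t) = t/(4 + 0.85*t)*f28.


f(42) = 42 / (4 + 0.85 * 42) * 39.4
= 42 / 39.7 * 39.4
= 41.68 MPa

41.68


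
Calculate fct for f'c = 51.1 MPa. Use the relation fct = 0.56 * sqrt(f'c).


fct = 0.56 * sqrt(51.1)
= 0.56 * 7.148
= 4.003 MPa

4.003


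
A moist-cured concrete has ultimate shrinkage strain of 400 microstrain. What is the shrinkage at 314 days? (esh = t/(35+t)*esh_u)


esh(314) = 314 / (35 + 314) * 400
= 314 / 349 * 400
= 359.9 microstrain

359.9


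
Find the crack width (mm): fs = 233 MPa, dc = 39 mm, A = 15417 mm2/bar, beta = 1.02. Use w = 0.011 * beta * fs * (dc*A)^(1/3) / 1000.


w = 0.011 * beta * fs * (dc * A)^(1/3) / 1000
= 0.011 * 1.02 * 233 * (39 * 15417)^(1/3) / 1000
= 0.221 mm

0.221


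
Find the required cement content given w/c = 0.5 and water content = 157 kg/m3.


Cement = water / (w/c)
= 157 / 0.5
= 314.0 kg/m3

314.0


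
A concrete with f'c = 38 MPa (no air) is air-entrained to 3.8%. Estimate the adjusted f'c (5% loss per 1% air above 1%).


Strength loss = (3.8 - 1) * 5 = 14.0%
f'c = 38 * (1 - 14.0/100)
= 32.68 MPa

32.68


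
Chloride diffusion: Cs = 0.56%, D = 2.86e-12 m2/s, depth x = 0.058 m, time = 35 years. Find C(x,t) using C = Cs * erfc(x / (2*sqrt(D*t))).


t_seconds = 35 * 365.25 * 24 * 3600 = 1104516000.0 s
arg = 0.058 / (2 * sqrt(2.86e-12 * 1104516000.0))
= 0.516
erfc(0.516) = 0.4656
C = 0.56 * 0.4656 = 0.2607%

0.2607


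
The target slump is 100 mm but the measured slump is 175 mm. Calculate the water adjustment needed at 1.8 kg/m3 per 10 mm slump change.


Difference = 100 - 175 = -75 mm
Water adjustment = -75 * 1.8 / 10 = -13.5 kg/m3

-13.5


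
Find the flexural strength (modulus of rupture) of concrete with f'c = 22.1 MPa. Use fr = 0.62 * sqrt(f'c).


fr = 0.62 * sqrt(22.1)
= 2.915 MPa

2.915


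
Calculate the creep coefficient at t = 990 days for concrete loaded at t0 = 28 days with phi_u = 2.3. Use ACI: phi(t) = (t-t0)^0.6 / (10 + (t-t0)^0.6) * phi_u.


dt = 990 - 28 = 962
phi = 962^0.6 / (10 + 962^0.6) * 2.3
= 1.979

1.979


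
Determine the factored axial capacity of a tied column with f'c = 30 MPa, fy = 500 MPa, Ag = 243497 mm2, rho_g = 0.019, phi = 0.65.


Ast = rho * Ag = 0.019 * 243497 = 4626.443 mm2
phi*Pn = 0.65 * 0.80 * (0.85 * 30 * (243497 - 4626.443) + 500 * 4626.443) / 1000
= 4370.3 kN

4370.3


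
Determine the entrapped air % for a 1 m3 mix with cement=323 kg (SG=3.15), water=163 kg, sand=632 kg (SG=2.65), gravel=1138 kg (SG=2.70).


Vol cement = 323 / (3.15 * 1000) = 0.10254 m3
Vol water = 163 / 1000 = 0.163 m3
Vol sand = 632 / (2.65 * 1000) = 0.238491 m3
Vol gravel = 1138 / (2.70 * 1000) = 0.421481 m3
Total solid + water volume = 0.925512 m3
Air = (1 - 0.925512) * 100 = 7.45%

7.45


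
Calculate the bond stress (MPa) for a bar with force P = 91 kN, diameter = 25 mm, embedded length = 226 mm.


u = P / (pi * db * ld)
= 91 * 1000 / (pi * 25 * 226)
= 5.127 MPa

5.127


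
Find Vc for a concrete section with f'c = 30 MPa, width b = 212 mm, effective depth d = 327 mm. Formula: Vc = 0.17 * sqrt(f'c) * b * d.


Vc = 0.17 * sqrt(30) * 212 * 327 / 1000
= 64.55 kN

64.55


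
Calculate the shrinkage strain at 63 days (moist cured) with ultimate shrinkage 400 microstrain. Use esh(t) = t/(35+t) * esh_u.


esh(63) = 63 / (35 + 63) * 400
= 63 / 98 * 400
= 257.1 microstrain

257.1


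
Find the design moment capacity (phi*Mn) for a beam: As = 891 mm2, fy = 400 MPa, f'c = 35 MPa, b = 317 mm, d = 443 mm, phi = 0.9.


a = As * fy / (0.85 * f'c * b)
= 891 * 400 / (0.85 * 35 * 317)
= 37.7913 mm
Mn = As * fy * (d - a/2) / 10^6
= 151.1508 kN-m
phi*Mn = 0.9 * 151.1508 = 136.04 kN-m

136.04


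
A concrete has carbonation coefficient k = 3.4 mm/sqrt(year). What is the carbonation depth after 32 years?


depth = k * sqrt(t)
= 3.4 * sqrt(32)
= 19.23 mm

19.23


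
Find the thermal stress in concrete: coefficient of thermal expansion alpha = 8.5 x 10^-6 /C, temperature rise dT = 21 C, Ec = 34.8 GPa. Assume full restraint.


sigma = alpha * dT * Ec
= 8.5e-6 * 21 * 34.8 * 1000
= 6.212 MPa

6.212


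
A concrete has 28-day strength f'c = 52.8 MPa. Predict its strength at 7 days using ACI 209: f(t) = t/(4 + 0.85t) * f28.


f(7) = 7 / (4 + 0.85 * 7) * 52.8
= 7 / 9.95 * 52.8
= 37.15 MPa

37.15


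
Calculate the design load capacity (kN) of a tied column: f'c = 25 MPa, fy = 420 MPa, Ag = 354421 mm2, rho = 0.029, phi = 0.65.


Ast = rho * Ag = 0.029 * 354421 = 10278.209 mm2
phi*Pn = 0.65 * 0.80 * (0.85 * 25 * (354421 - 10278.209) + 420 * 10278.209) / 1000
= 6047.54 kN

6047.54


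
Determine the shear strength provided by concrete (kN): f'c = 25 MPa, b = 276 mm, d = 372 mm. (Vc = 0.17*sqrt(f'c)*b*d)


Vc = 0.17 * sqrt(25) * 276 * 372 / 1000
= 87.27 kN

87.27


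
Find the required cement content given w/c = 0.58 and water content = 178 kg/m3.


Cement = water / (w/c)
= 178 / 0.58
= 306.9 kg/m3

306.9


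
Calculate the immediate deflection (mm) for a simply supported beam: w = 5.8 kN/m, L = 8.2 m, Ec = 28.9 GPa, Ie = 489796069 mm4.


Convert: L = 8.2 m = 8200 mm, Ec = 28.9 GPa = 28900 MPa
delta = 5 * 5.8 * 8200^4 / (384 * 28900 * 489796069)
= 24.12 mm

24.12


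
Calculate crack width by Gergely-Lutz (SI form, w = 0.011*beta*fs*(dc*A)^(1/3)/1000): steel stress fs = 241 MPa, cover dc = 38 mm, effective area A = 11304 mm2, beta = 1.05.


w = 0.011 * beta * fs * (dc * A)^(1/3) / 1000
= 0.011 * 1.05 * 241 * (38 * 11304)^(1/3) / 1000
= 0.21 mm

0.21


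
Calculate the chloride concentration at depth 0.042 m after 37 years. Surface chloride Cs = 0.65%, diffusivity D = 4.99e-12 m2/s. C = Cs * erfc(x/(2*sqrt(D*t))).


t_seconds = 37 * 365.25 * 24 * 3600 = 1167631200.0 s
arg = 0.042 / (2 * sqrt(4.99e-12 * 1167631200.0))
= 0.2751
erfc(0.2751) = 0.6972
C = 0.65 * 0.6972 = 0.4532%

0.4532


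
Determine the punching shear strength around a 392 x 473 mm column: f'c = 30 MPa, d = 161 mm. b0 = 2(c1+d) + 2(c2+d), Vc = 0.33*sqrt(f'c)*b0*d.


b0 = 2*(392 + 161) + 2*(473 + 161) = 2374 mm
Vc = 0.33 * sqrt(30) * 2374 * 161 / 1000
= 690.85 kN

690.85


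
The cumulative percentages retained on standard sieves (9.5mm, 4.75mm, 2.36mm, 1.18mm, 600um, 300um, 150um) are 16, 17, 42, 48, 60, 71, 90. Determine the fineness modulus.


FM = sum(cumulative % retained) / 100
= 344 / 100
= 3.44

3.44


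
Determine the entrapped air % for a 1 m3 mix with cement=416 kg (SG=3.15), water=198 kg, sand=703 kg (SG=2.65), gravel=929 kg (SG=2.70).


Vol cement = 416 / (3.15 * 1000) = 0.132063 m3
Vol water = 198 / 1000 = 0.198 m3
Vol sand = 703 / (2.65 * 1000) = 0.265283 m3
Vol gravel = 929 / (2.70 * 1000) = 0.344074 m3
Total solid + water volume = 0.939421 m3
Air = (1 - 0.939421) * 100 = 6.06%

6.06


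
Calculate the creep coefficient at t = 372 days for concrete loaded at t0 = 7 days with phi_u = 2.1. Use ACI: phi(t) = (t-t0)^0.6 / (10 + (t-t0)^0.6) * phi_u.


dt = 372 - 7 = 365
phi = 365^0.6 / (10 + 365^0.6) * 2.1
= 1.628

1.628


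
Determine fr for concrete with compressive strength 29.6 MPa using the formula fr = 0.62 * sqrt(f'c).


fr = 0.62 * sqrt(29.6)
= 3.373 MPa

3.373


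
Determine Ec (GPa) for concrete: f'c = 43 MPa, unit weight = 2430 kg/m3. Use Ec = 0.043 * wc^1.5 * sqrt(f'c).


Ec = 0.043 * 2430^1.5 * sqrt(43) / 1000
= 33.78 GPa

33.78


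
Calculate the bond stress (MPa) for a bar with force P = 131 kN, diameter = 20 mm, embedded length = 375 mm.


u = P / (pi * db * ld)
= 131 * 1000 / (pi * 20 * 375)
= 5.56 MPa

5.56


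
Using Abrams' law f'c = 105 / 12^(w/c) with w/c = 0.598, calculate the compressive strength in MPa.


f'c = 105 / 12^0.598
= 105 / 4.419
= 23.76 MPa

23.76


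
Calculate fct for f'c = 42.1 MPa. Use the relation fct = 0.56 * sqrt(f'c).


fct = 0.56 * sqrt(42.1)
= 0.56 * 6.488
= 3.634 MPa

3.634


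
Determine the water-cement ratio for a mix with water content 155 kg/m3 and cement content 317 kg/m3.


w/c = water / cement
w/c = 155 / 317 = 0.489

0.489


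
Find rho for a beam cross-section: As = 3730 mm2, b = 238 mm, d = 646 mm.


rho = As / (b * d)
= 3730 / (238 * 646)
= 0.0243

0.0243


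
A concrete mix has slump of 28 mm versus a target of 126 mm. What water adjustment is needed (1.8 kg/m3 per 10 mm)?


Difference = 126 - 28 = 98 mm
Water adjustment = 98 * 1.8 / 10 = 17.6 kg/m3

17.6


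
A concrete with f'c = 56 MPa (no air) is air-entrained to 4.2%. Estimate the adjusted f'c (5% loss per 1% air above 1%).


Strength loss = (4.2 - 1) * 5 = 16.0%
f'c = 56 * (1 - 16.0/100)
= 47.04 MPa

47.04


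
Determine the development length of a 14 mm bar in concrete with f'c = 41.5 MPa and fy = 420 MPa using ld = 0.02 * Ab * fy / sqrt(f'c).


Ab = pi * 14^2 / 4 = 153.938 mm2
ld = 0.02 * 153.938 * 420 / sqrt(41.5)
= 200.7 mm

200.7
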